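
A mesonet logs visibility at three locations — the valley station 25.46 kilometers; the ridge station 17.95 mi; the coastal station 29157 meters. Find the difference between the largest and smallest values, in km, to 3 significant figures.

3.70 km

the ridge station: 17.95 SM = 28.8877 km.
the coastal station: 29157 m = 29.1570 km.
Spread: 29.1570 − 25.4600 = 3.70 km.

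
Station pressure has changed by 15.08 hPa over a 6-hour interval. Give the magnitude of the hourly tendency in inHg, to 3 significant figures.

15.08 hPa / 6 h × 0.02953 inHg/hPa = 0.0742 inHg/h.

0.0742 inHg per hour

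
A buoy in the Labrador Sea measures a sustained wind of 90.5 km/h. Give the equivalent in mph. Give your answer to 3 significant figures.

1 km/h = 0.621371 mph, so 90.5 × 0.621371 = 56.2 mph.

56.2 mph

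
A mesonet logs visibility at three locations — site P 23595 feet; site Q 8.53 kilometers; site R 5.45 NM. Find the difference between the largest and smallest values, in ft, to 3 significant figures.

9520 ft

site Q: 8.53 km = 27985.56 ft.
site R: 5.45 nmi = 33114.83 ft.
Spread: 33114.83 − 23595.00 = 9520 ft.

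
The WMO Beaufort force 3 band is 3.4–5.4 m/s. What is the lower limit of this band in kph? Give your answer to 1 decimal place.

3.4–5.4 m/s × 3.6 = 12.2–19.4 km/h.

12.2 km/h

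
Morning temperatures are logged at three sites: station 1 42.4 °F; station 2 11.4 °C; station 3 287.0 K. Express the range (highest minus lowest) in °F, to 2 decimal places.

14.53 °F

station 1: 42.4 °F = 5.778 °C.
station 3: 287.0 K = 13.850 °C.
Spread: 13.850 − 5.778 = 8.072 °C = 14.53 °F.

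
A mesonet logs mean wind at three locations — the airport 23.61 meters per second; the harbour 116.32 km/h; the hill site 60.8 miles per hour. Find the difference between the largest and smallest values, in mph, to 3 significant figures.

the airport: 23.61 m/s = 52.814 mph.
the harbour: 116.32 km/h = 72.278 mph.
Spread: 72.278 − 52.814 = 19.5 mph.

19.5 mph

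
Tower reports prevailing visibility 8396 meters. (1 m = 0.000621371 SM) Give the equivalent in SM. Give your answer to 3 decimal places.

5.217 SM

1 m = 0.000621371 SM, so 8396 × 0.000621371 = 5.217 SM.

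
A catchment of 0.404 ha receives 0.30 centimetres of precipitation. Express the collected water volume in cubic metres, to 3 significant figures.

Depth: 0.30 cm × 10 = 3 mm.
Area: 0.404 ha = 4040 m².
1 mm over 1 m² is 1 L, so volume = 3 × 4040 = 12120 L = 12.1 m³.

12.1 cubic metres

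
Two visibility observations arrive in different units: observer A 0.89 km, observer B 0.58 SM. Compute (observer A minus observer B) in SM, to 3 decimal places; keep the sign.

-0.027 SM

observer A: 0.89 km = 0.55302 SM.
Difference: 0.55302 − 0.58000 = -0.027 SM.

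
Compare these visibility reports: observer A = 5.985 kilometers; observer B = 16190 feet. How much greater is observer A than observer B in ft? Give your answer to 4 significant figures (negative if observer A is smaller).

observer A: 5.985 km = 19635.83 ft.
Difference: 19635.83 − 16190.00 = 3446 ft.

3446 ft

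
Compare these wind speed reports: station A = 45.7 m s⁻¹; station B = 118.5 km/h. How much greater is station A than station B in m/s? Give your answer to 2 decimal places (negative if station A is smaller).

12.78 m/s

station B: 118.5 km/h = 32.9167 m/s.
Difference: 45.7000 − 32.9167 = 12.78 m/s.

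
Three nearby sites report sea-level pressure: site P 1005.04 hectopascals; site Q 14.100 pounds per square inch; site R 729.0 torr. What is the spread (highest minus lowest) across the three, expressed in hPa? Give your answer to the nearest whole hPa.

site Q: 14.100 psi = 972.16 hPa.
site R: 729.0 mmHg = 971.92 hPa.
Spread: 1005.04 − 971.92 = 33 hPa.

33 hPa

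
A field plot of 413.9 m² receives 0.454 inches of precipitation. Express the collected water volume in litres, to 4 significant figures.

Depth: 0.454 in × 25.4 = 11.5316 mm.
1 mm over 1 m² is 1 L, so volume = 11.5316 × 413.9 = 4772.9292 L ≈ 4773 L.

4773 litres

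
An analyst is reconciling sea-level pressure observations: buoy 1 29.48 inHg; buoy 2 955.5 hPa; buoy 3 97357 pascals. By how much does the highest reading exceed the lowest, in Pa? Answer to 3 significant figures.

4280 Pa

buoy 1: 29.48 inHg = 99830.75 Pa.
buoy 2: 955.5 hPa = 95550.00 Pa.
Spread: 99830.75 − 95550.00 = 4280 Pa.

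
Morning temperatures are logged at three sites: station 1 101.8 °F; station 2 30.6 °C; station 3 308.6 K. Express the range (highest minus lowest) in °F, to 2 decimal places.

station 1: 101.8 °F = 38.778 °C.
station 3: 308.6 K = 35.450 °C.
Spread: 38.778 − 30.600 = 8.178 °C = 14.72 °F.

14.72 °F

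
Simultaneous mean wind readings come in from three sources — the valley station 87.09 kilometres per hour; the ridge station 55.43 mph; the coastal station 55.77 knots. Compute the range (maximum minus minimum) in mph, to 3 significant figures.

10.1 mph

the valley station: 87.09 km/h = 54.115 mph.
the coastal station: 55.77 kt = 64.179 mph.
Spread: 64.179 − 54.115 = 10.1 mph.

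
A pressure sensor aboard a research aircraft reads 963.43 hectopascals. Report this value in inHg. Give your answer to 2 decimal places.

1 hPa = 0.02953 inHg, so 963.43 × 0.02953 = 28.45 inHg.

28.45 inHg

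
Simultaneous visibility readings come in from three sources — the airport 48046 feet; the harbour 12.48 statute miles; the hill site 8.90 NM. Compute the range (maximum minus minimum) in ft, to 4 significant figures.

17850 ft

the harbour: 12.48 SM = 65894.40 ft.
the hill site: 8.90 nmi = 54077.43 ft.
Spread: 65894.40 − 48046.00 = 17850 ft.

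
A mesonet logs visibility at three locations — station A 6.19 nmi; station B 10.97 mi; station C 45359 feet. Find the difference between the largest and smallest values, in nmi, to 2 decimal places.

station B: 10.97 SM = 9.5327 nmi.
station C: 45359 ft = 7.4651 nmi.
Spread: 9.5327 − 6.1900 = 3.34 nmi.

3.34 nmi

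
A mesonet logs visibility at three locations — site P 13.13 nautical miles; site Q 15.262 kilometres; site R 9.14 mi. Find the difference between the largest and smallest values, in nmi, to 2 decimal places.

site Q: 15.262 km = 8.2408 nmi.
site R: 9.14 SM = 7.9424 nmi.
Spread: 13.1300 − 7.9424 = 5.19 nmi.

5.19 nmi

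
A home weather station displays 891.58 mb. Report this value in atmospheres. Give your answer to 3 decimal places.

0.880 atm

1 mb = 0.000986923 atm, so 891.58 × 0.000986923 = 0.880 atm.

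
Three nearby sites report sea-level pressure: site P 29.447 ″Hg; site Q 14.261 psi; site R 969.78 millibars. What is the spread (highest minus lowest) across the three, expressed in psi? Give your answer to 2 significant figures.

0.40 psi

site P: 29.447 inHg = 14.4630 psi.
site R: 969.78 mb = 14.0655 psi.
Spread: 14.4630 − 14.0655 = 0.40 psi.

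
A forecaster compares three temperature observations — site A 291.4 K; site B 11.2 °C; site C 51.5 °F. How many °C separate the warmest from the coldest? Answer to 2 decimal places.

site A: 291.4 K = 18.250 °C.
site C: 51.5 °F = 10.833 °C.
Spread: 18.250 − 10.833 = 7.417 °C.

7.42 °C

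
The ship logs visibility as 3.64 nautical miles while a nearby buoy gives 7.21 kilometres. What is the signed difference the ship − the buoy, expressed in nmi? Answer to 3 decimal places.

-0.253 nmi

the buoy: 7.21 km = 3.89309 nmi.
Difference: 3.64000 − 3.89309 = -0.253 nmi.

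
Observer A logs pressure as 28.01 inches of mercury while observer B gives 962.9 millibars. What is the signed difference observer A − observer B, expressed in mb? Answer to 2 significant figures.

observer A: 28.01 inHg = 948.53 mb.
Difference: 948.53 − 962.90 = -14 mb.

-14 mb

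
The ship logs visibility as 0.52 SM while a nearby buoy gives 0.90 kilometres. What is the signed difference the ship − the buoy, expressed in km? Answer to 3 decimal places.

the ship: 0.52 SM = 0.83686 km.
Difference: 0.83686 − 0.90000 = -0.063 km.

-0.063 km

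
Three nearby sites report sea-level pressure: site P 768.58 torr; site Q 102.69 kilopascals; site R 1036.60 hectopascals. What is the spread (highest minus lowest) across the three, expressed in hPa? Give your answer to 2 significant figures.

12 hPa

site P: 768.58 mmHg = 1024.69 hPa.
site Q: 102.69 kPa = 1026.90 hPa.
Spread: 1036.60 − 1024.69 = 12 hPa.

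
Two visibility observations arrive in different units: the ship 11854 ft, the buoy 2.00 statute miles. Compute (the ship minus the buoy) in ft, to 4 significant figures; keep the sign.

1294 ft

the buoy: 2.00 SM = 10560.00 ft.
Difference: 11854.00 − 10560.00 = 1294 ft.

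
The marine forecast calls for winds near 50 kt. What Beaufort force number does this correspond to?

Beaufort force 10

50 kt lies in the Beaufort 10 band (storm, 48–55 kt).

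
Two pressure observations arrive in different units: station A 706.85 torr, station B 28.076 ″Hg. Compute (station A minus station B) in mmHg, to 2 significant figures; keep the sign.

-6.3 mmHg

station B: 28.076 inHg = 713.130 mmHg.
Difference: 706.850 − 713.130 = -6.3 mmHg.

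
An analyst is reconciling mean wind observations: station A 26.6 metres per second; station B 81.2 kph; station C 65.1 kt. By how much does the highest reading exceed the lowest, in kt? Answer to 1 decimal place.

station A: 26.6 m/s = 51.706 kt.
station B: 81.2 km/h = 43.844 kt.
Spread: 65.100 − 43.844 = 21.3 kt.

21.3 kt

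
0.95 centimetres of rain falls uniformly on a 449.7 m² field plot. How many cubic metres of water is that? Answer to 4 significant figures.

Depth: 0.95 cm × 10 = 9.5 mm.
1 mm over 1 m² is 1 L, so volume = 9.5 × 449.7 = 4272.15 L = 4.272 m³.

4.272 cubic metres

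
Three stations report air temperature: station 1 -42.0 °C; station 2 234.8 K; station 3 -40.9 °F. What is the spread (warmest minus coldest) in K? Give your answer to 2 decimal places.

station 2: 234.8 K = -38.350 °C.
station 3: -40.9 °F = -40.500 °C.
Spread: (-38.350) − (-42.000) = 3.650 °C.

3.65 K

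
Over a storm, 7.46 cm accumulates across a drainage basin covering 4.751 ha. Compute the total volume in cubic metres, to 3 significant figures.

3540 cubic metres

Depth: 7.46 cm × 10 = 74.6 mm.
Area: 4.751 ha = 47510 m².
1 mm over 1 m² is 1 L, so volume = 74.6 × 47510 = 3544246 L = 3540 m³.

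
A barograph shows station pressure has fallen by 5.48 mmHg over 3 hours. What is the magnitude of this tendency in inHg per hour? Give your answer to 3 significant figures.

5.48 mmHg / 3 h × 0.0393701 inHg/mmHg = 0.0719 inHg/h.

0.0719 inHg per hour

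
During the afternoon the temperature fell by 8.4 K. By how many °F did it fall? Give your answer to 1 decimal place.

For a temperature change the 32° offset cancels: Δ°F = 8.4 × 1.8 = 15.1 °F.

15.1 °F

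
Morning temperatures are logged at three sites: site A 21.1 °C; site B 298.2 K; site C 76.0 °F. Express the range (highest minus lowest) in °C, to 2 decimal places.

site B: 298.2 K = 25.050 °C.
site C: 76.0 °F = 24.444 °C.
Spread: 25.050 − 21.100 = 3.950 °C.

3.95 °C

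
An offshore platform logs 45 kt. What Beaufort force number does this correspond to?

Beaufort force 9

45 kt lies in the Beaufort 9 band (strong gale, 41–47 kt).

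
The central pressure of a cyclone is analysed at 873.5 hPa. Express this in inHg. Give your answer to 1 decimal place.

25.8 inHg

1 hPa = 0.02953 inHg, so 873.5 × 0.02953 = 25.8 inHg.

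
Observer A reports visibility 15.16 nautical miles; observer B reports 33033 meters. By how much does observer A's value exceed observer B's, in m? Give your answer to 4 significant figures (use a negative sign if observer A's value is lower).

-4957 m

observer A: 15.16 nmi = 28076.32 m.
Difference: 28076.32 − 33033.00 = -4957 m.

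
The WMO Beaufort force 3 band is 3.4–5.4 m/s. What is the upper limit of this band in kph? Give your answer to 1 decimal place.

3.4–5.4 m/s × 3.6 = 12.2–19.4 km/h.

19.4 km/h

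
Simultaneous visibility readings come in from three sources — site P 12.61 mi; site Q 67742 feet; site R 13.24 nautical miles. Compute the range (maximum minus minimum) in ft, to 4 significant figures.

site P: 12.61 SM = 66580.80 ft.
site R: 13.24 nmi = 80447.77 ft.
Spread: 80447.77 − 66580.80 = 13870 ft.

13870 ft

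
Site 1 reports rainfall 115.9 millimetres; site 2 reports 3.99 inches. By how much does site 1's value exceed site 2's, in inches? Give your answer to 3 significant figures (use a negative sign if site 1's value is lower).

site 1: 115.9 mm = 4.56299 in.
Difference: 4.56299 − 3.99000 = 0.573 in.

0.573 in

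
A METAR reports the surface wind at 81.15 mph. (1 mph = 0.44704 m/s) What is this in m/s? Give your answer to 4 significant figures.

36.28 m/s

1 mph = 0.44704 m/s, so 81.15 × 0.44704 = 36.28 m/s.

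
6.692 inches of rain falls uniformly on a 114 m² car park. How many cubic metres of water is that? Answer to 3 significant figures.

Depth: 6.692 in × 25.4 = 169.9768 mm.
1 mm over 1 m² is 1 L, so volume = 169.9768 × 114 = 19377.355 L = 19.4 m³.

19.4 cubic metres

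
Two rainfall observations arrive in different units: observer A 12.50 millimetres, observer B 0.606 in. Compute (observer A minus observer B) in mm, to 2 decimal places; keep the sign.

observer B: 0.606 in = 15.3924 mm.
Difference: 12.5000 − 15.3924 = -2.89 mm.

-2.89 mm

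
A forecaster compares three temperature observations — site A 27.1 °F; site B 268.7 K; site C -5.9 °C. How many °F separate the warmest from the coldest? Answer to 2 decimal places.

5.72 °F

site A: 27.1 °F = -2.722 °C.
site B: 268.7 K = -4.450 °C.
Spread: (-2.722) − (-5.900) = 3.178 °C = 5.72 °F.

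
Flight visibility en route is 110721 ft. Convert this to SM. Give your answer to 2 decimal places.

1 ft = 0.000189394 SM, so 110721 × 0.000189394 = 20.97 SM.

20.97 SM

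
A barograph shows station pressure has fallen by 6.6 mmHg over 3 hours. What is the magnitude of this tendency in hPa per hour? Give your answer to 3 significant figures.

2.93 hPa per hour

6.6 mmHg / 3 h × 1.33322 hPa/mmHg = 2.93 hPa/h.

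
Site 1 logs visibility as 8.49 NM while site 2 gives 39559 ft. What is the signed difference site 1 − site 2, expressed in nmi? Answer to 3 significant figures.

1.98 nmi

site 2: 39559 ft = 6.5106 nmi.
Difference: 8.4900 − 6.5106 = 1.98 nmi.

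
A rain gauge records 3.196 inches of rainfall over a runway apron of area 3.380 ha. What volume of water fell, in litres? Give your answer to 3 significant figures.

2740000 litres

Depth: 3.196 in × 25.4 = 81.1784 mm.
Area: 3.380 ha = 33800 m².
1 mm over 1 m² is 1 L, so volume = 81.1784 × 33800 = 2743829.9 L ≈ 2740000 L.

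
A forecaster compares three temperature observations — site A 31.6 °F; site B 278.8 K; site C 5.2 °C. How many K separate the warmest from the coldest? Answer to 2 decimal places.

5.87 K

site A: 31.6 °F = -0.222 °C.
site B: 278.8 K = 5.650 °C.
Spread: 5.650 − (-0.222) = 5.872 °C.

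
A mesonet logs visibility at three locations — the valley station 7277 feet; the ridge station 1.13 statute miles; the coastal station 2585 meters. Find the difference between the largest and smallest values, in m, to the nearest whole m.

766 m

the valley station: 7277 ft = 2218.03 m.
the ridge station: 1.13 SM = 1818.56 m.
Spread: 2585.00 − 1818.56 = 766 m.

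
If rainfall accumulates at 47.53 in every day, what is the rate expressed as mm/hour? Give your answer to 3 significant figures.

50.3 mm/hour

47.53 in/day × 25.4 mm/in × 0.0416667 day/hour = 50.3 mm/hour.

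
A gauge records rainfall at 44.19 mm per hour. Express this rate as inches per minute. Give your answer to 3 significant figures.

0.0290 in/minute

44.19 mm/hour × 0.0393701 in/mm × 0.0166667 hour/minute = 0.0290 in/minute.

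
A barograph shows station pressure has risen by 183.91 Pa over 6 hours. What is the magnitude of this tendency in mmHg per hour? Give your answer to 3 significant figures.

0.230 mmHg per hour

183.91 Pa / 6 h × 0.00750062 mmHg/Pa = 0.230 mmHg/h.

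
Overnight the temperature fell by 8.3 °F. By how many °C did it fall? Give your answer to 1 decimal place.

4.6 °C

For a temperature change the 32° offset cancels: Δ°C = 8.3 × 0.5556 = 4.6 °C.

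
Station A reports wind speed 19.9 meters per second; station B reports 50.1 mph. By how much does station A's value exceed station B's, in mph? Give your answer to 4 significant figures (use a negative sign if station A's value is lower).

-5.585 mph

station A: 19.9 m/s = 44.51503 mph.
Difference: 44.51503 − 50.10000 = -5.585 mph.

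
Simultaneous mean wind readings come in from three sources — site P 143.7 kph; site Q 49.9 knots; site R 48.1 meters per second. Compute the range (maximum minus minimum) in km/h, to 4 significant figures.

site Q: 49.9 kt = 92.4148 km/h.
site R: 48.1 m/s = 173.1600 km/h.
Spread: 173.1600 − 92.4148 = 80.75 km/h.

80.75 km/h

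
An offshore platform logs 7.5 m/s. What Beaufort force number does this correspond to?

7.5 m/s lies in the Beaufort 4 band (moderate breeze, 5.5–7.9 m/s).

Beaufort force 4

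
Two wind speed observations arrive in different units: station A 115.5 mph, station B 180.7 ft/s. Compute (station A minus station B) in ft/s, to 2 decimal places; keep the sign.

station A: 115.5 mph = 169.4000 ft/s.
Difference: 169.4000 − 180.7000 = -11.30 ft/s.

-11.30 ft/s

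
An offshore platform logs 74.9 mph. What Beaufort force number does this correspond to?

Beaufort force 12

74.9 mph = 33.5 m/s, which is Beaufort 12 (hurricane force, ≥32.7 m/s).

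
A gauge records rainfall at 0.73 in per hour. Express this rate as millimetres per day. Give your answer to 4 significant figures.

0.73 in/hour × 25.4 mm/in × 24 hour/day = 445.0 mm/day.

445.0 mm/day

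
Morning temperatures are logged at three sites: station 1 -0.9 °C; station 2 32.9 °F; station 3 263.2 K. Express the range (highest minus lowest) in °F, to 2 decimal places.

18.81 °F

station 2: 32.9 °F = 0.500 °C.
station 3: 263.2 K = -9.950 °C.
Spread: 0.500 − (-9.950) = 10.450 °C = 18.81 °F.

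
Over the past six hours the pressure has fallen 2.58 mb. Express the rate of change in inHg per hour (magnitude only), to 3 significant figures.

2.58 mb / 6 h × 0.02953 inHg/mb = 0.0127 inHg/h.

0.0127 inHg per hour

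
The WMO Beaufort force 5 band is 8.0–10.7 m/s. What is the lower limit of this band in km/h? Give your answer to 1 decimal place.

8.0–10.7 m/s × 3.6 = 28.8–38.5 km/h.

28.8 km/h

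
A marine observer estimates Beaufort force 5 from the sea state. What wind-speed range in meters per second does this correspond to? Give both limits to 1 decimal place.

8.0 to 10.7 m/s

Beaufort 5 (fresh breeze) spans 8.0–10.7 m/s.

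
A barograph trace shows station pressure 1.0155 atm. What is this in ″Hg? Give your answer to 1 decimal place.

1 atm = 29.9213 inHg, so 1.0155 × 29.9213 = 30.4 inHg.

30.4 inHg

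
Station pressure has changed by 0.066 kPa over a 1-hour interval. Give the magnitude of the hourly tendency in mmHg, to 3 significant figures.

0.495 mmHg per hour

0.066 kPa / 1 h × 7.50062 mmHg/kPa = 0.495 mmHg/h.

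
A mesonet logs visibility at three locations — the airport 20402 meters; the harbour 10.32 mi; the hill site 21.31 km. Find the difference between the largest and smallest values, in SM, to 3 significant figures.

2.92 SM

the airport: 20402 m = 12.6772 SM.
the hill site: 21.31 km = 13.2414 SM.
Spread: 13.2414 − 10.3200 = 2.92 SM.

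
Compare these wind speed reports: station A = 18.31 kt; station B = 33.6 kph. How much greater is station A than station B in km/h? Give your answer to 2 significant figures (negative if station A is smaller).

0.31 km/h

station A: 18.31 kt = 33.9101 km/h.
Difference: 33.9101 − 33.6000 = 0.31 km/h.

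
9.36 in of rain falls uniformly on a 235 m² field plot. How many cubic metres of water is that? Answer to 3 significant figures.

55.9 cubic metres

Depth: 9.36 in × 25.4 = 237.744 mm.
1 mm over 1 m² is 1 L, so volume = 237.744 × 235 = 55869.84 L = 55.9 m³.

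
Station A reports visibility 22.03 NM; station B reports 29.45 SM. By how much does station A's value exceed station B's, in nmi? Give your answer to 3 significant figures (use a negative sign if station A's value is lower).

station B: 29.45 SM = 25.5914 nmi.
Difference: 22.0300 − 25.5914 = -3.56 nmi.

-3.56 nmi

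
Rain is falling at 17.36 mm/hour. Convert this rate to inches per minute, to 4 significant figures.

17.36 mm/hour × 0.0393701 in/mm × 0.0166667 hour/minute = 0.01139 in/minute.

0.01139 in/minute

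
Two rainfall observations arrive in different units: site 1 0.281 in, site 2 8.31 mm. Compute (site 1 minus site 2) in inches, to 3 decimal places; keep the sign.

-0.046 in

site 2: 8.31 mm = 0.32717 in.
Difference: 0.28100 − 0.32717 = -0.046 in.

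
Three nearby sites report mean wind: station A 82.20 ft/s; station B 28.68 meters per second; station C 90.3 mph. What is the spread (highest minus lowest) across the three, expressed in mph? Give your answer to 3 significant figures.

34.3 mph

station A: 82.20 ft/s = 56.045 mph.
station B: 28.68 m/s = 64.155 mph.
Spread: 90.300 − 56.045 = 34.3 mph.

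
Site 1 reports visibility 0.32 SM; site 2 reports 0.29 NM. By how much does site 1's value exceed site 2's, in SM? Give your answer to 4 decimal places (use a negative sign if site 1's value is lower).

site 2: 0.29 nmi = 0.333726 SM.
Difference: 0.320000 − 0.333726 = -0.0137 SM.

-0.0137 SM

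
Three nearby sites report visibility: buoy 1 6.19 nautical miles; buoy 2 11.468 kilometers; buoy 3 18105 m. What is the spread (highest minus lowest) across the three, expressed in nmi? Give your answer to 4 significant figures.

buoy 2: 11.468 km = 6.19222 nmi.
buoy 3: 18105 m = 9.77592 nmi.
Spread: 9.77592 − 6.19000 = 3.586 nmi.

3.586 nmi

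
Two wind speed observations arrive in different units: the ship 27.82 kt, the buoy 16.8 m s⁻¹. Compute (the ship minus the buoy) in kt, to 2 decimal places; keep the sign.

-4.84 kt

the buoy: 16.8 m/s = 32.6566 kt.
Difference: 27.8200 − 32.6566 = -4.84 kt.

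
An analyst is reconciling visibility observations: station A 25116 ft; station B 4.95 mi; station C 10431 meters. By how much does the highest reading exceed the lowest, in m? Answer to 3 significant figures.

station A: 25116 ft = 7655.36 m.
station B: 4.95 SM = 7966.25 m.
Spread: 10431.00 − 7655.36 = 2780 m.

2780 m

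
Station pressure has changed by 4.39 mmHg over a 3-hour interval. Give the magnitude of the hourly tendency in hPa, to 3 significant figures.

4.39 mmHg / 3 h × 1.33322 hPa/mmHg = 1.95 hPa/h.

1.95 hPa per hour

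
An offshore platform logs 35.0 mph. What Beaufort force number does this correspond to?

Beaufort force 7

35.0 mph = 15.6 m/s, which is Beaufort 7 (near gale, 13.9–17.1 m/s).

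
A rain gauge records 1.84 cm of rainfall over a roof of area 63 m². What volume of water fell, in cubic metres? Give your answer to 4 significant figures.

1.159 cubic metres

Depth: 1.84 cm × 10 = 18.4 mm.
1 mm over 1 m² is 1 L, so volume = 18.4 × 63 = 1159.2 L = 1.159 m³.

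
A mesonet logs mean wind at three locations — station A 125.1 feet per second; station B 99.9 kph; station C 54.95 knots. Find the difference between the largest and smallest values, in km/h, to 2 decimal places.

37.37 km/h

station A: 125.1 ft/s = 137.2697 km/h.
station C: 54.95 kt = 101.7674 km/h.
Spread: 137.2697 − 99.9000 = 37.37 km/h.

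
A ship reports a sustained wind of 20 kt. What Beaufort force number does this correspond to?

Beaufort force 5

20 kt lies in the Beaufort 5 band (fresh breeze, 17–21 kt).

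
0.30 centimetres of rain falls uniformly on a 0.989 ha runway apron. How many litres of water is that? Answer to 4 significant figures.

29670 litres

Depth: 0.30 cm × 10 = 3 mm.
Area: 0.989 ha = 9890 m².
1 mm over 1 m² is 1 L, so volume = 3 × 9890 = 29670 L.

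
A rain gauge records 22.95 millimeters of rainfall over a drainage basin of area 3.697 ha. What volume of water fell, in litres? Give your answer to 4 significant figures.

848500 litres

Area: 3.697 ha = 36970 m².
1 mm over 1 m² is 1 L, so volume = 22.95 × 36970 = 848461.5 L ≈ 848500 L.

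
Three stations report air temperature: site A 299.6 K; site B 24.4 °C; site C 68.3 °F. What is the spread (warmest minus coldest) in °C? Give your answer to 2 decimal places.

site A: 299.6 K = 26.450 °C.
site C: 68.3 °F = 20.167 °C.
Spread: 26.450 − 20.167 = 6.283 °C.

6.28 °C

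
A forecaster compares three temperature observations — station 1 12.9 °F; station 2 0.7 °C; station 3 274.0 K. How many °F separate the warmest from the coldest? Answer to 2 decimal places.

20.63 °F

station 1: 12.9 °F = -10.611 °C.
station 3: 274.0 K = 0.850 °C.
Spread: 0.850 − (-10.611) = 11.461 °C = 20.63 °F.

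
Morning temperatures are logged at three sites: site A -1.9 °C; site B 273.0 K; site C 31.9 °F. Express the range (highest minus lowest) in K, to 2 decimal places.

1.84 K

site B: 273.0 K = -0.150 °C.
site C: 31.9 °F = -0.056 °C.
Spread: (-0.056) − (-1.900) = 1.844 °C.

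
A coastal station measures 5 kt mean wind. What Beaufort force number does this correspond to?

Beaufort force 2

5 kt lies in the Beaufort 2 band (light breeze, 4–6 kt).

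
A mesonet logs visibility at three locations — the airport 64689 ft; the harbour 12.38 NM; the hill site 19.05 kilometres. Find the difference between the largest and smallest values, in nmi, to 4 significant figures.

2.094 nmi

the airport: 64689 ft = 10.64644 nmi.
the hill site: 19.05 km = 10.28618 nmi.
Spread: 12.38000 − 10.28618 = 2.094 nmi.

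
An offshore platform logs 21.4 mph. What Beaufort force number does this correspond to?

21.4 mph = 9.6 m/s, which is Beaufort 5 (fresh breeze, 8.0–10.7 m/s).

Beaufort force 5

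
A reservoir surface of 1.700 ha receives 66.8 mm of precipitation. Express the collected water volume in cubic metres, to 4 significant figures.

Area: 1.700 ha = 17000 m².
1 mm over 1 m² is 1 L, so volume = 66.8 × 17000 = 1135600 L = 1136 m³.

1136 cubic metres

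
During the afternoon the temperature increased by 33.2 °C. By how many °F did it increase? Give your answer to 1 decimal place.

59.8 °F

For a temperature change the 32° offset cancels: Δ°F = 33.2 × 1.8 = 59.8 °F.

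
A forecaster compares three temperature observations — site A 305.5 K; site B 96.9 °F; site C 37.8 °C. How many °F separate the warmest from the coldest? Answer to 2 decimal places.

9.81 °F

site A: 305.5 K = 32.350 °C.
site B: 96.9 °F = 36.056 °C.
Spread: 37.800 − 32.350 = 5.450 °C = 9.81 °F.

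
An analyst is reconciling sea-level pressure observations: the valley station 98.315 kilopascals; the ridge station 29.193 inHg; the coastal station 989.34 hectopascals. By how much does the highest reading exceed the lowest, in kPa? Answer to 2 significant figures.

the ridge station: 29.193 inHg = 98.8589 kPa.
the coastal station: 989.34 hPa = 98.9340 kPa.
Spread: 98.9340 − 98.3150 = 0.62 kPa.

0.62 kPa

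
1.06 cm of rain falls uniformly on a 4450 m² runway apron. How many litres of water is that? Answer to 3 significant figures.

Depth: 1.06 cm × 10 = 10.6 mm.
1 mm over 1 m² is 1 L, so volume = 10.6 × 4450 = 47170 L ≈ 47200 L.

47200 litres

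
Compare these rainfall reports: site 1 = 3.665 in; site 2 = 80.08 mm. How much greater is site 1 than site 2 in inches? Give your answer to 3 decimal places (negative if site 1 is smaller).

site 2: 80.08 mm = 3.15276 in.
Difference: 3.66500 − 3.15276 = 0.512 in.

0.512 in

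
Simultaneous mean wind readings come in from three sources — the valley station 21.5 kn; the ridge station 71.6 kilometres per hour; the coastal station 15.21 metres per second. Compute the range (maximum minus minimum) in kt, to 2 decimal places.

the ridge station: 71.6 km/h = 38.6609 kt.
the coastal station: 15.21 m/s = 29.5659 kt.
Spread: 38.6609 − 21.5000 = 17.16 kt.

17.16 kt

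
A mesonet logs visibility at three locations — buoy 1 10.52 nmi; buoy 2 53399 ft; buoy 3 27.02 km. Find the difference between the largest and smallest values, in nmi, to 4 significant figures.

5.801 nmi

buoy 2: 53399 ft = 8.78835 nmi.
buoy 3: 27.02 km = 14.58963 nmi.
Spread: 14.58963 − 8.78835 = 5.801 nmi.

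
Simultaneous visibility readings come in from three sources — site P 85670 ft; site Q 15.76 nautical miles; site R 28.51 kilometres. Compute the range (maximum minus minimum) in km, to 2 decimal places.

3.08 km

site P: 85670 ft = 26.1122 km.
site Q: 15.76 nmi = 29.1875 km.
Spread: 29.1875 − 26.1122 = 3.08 km.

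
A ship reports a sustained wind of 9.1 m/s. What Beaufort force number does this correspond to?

Beaufort force 5

9.1 m/s lies in the Beaufort 5 band (fresh breeze, 8.0–10.7 m/s).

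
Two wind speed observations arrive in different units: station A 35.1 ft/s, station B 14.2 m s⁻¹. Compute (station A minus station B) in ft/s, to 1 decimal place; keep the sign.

station B: 14.2 m/s = 46.588 ft/s.
Difference: 35.100 − 46.588 = -11.5 ft/s.

-11.5 ft/s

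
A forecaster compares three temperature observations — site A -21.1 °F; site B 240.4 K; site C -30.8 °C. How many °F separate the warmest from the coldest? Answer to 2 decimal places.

site A: -21.1 °F = -29.500 °C.
site B: 240.4 K = -32.750 °C.
Spread: (-29.500) − (-32.750) = 3.250 °C = 5.85 °F.

5.85 °F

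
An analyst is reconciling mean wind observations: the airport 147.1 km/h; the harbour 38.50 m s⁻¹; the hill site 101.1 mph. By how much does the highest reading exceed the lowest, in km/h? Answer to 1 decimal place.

24.1 km/h

the harbour: 38.50 m/s = 138.600 km/h.
the hill site: 101.1 mph = 162.705 km/h.
Spread: 162.705 − 138.600 = 24.1 km/h.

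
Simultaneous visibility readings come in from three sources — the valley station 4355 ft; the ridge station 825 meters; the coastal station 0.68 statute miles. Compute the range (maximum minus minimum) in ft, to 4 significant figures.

1648 ft

the ridge station: 825 m = 2706.69 ft.
the coastal station: 0.68 SM = 3590.40 ft.
Spread: 4355.00 − 2706.69 = 1648 ft.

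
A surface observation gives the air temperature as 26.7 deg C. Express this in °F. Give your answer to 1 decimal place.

°F = °C × 9/5 + 32 = 26.7 × 1.8 + 32 = 80.1 °F.

80.1 °F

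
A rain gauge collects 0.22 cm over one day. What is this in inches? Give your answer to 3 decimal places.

0.087 in

1 cm = 0.393701 in, so 0.22 × 0.393701 = 0.087 in.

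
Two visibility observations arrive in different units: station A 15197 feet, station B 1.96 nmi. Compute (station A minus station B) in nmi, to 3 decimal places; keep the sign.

0.541 nmi

station A: 15197 ft = 2.50110 nmi.
Difference: 2.50110 − 1.96000 = 0.541 nmi.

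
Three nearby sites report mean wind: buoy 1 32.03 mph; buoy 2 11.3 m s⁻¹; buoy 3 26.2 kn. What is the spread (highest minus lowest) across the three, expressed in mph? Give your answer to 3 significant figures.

6.75 mph

buoy 2: 11.3 m/s = 25.2774 mph.
buoy 3: 26.2 kt = 30.1504 mph.
Spread: 32.0300 − 25.2774 = 6.75 mph.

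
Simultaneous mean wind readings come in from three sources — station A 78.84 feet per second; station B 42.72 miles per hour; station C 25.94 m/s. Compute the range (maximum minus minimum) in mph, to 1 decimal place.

15.3 mph

station A: 78.84 ft/s = 53.755 mph.
station C: 25.94 m/s = 58.026 mph.
Spread: 58.026 − 42.720 = 15.3 mph.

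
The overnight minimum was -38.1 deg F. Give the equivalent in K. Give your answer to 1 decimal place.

First to °C: -38.94 °C.
Then to K: 234.2 K.

234.2 K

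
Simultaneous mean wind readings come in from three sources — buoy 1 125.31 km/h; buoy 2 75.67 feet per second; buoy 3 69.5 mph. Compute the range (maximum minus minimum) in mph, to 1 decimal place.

26.3 mph

buoy 1: 125.31 km/h = 77.864 mph.
buoy 2: 75.67 ft/s = 51.593 mph.
Spread: 77.864 − 51.593 = 26.3 mph.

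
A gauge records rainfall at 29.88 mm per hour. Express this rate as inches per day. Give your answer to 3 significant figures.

28.2 in/day

29.88 mm/hour × 0.0393701 in/mm × 24 hour/day = 28.2 in/day.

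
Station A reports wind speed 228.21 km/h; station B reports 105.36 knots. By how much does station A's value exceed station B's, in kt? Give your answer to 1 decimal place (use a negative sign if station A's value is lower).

17.9 kt

station A: 228.21 km/h = 123.224 kt.
Difference: 123.224 − 105.360 = 17.9 kt.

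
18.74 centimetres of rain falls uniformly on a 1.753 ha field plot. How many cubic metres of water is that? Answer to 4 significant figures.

3285 cubic metres

Depth: 18.74 cm × 10 = 187.4 mm.
Area: 1.753 ha = 17530 m².
1 mm over 1 m² is 1 L, so volume = 187.4 × 17530 = 3285122 L = 3285 m³.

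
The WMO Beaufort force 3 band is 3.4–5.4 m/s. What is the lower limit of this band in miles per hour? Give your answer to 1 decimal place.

7.6 mph

3.4–5.4 m/s × 2.237 = 7.6–12.1 mph.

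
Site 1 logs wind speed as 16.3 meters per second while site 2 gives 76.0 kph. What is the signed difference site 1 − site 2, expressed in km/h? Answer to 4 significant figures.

-17.32 km/h

site 1: 16.3 m/s = 58.6800 km/h.
Difference: 58.6800 − 76.0000 = -17.32 km/h.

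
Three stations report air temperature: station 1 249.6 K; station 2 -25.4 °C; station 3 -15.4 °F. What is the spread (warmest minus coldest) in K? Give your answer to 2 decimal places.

2.78 K

station 1: 249.6 K = -23.550 °C.
station 3: -15.4 °F = -26.333 °C.
Spread: (-23.550) − (-26.333) = 2.783 °C.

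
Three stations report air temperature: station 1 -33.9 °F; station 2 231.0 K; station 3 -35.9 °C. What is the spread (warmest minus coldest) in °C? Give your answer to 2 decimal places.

station 1: -33.9 °F = -36.611 °C.
station 2: 231.0 K = -42.150 °C.
Spread: (-35.900) − (-42.150) = 6.250 °C.

6.25 °C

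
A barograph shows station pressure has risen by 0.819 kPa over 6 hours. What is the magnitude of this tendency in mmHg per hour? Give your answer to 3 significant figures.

1.02 mmHg per hour

0.819 kPa / 6 h × 7.50062 mmHg/kPa = 1.02 mmHg/h.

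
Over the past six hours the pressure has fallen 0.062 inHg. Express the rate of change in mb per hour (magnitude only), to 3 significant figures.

0.062 inHg / 6 h × 33.8639 mb/inHg = 0.350 mb/h.

0.350 mb per hour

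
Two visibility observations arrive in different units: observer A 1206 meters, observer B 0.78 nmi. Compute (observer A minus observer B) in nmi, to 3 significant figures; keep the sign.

-0.129 nmi

observer A: 1206 m = 0.65119 nmi.
Difference: 0.65119 − 0.78000 = -0.129 nmi.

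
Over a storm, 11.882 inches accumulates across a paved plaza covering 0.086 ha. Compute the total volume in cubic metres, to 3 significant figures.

Depth: 11.882 in × 25.4 = 301.8028 mm.
Area: 0.086 ha = 860 m².
1 mm over 1 m² is 1 L, so volume = 301.8028 × 860 = 259550.41 L = 260 m³.

260 cubic metres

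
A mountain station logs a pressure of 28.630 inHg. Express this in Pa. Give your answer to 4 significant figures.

96950 Pa

1 inHg = 3386.39 Pa, so 28.630 × 3386.39 = 96950 Pa.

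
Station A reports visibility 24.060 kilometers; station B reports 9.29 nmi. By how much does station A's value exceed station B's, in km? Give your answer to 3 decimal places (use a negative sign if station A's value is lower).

6.855 km

station B: 9.29 nmi = 17.20508 km.
Difference: 24.06000 − 17.20508 = 6.855 km.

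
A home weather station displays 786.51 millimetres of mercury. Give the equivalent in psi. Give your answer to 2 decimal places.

1 mmHg = 0.0193368 psi, so 786.51 × 0.0193368 = 15.21 psi.

15.21 psi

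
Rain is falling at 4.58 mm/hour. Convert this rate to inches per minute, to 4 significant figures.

4.58 mm/hour × 0.0393701 in/mm × 0.0166667 hour/minute = 0.003005 in/minute.

0.003005 in/minute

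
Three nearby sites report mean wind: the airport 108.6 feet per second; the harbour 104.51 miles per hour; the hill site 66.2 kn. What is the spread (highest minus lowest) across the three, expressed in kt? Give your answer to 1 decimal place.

26.5 kt

the airport: 108.6 ft/s = 64.344 kt.
the harbour: 104.51 mph = 90.817 kt.
Spread: 90.817 − 64.344 = 26.5 kt.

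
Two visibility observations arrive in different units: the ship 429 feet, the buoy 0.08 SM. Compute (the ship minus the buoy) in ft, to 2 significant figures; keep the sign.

6.6 ft

the buoy: 0.08 SM = 422.400 ft.
Difference: 429.000 − 422.400 = 6.6 ft.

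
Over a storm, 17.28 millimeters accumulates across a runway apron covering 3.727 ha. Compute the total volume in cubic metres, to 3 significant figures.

Area: 3.727 ha = 37270 m².
1 mm over 1 m² is 1 L, so volume = 17.28 × 37270 = 644025.6 L = 644 m³.

644 cubic metres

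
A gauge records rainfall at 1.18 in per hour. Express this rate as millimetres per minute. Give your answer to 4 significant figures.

0.4995 mm/minute

1.18 in/hour × 25.4 mm/in × 0.0166667 hour/minute = 0.4995 mm/minute.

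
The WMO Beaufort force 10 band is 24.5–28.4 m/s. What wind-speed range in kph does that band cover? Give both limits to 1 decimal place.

88.2 to 102.2 km/h

24.5–28.4 m/s × 3.6 = 88.2–102.2 km/h.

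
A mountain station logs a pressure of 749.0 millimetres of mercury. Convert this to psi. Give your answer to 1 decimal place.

1 mmHg = 0.0193368 psi, so 749.0 × 0.0193368 = 14.5 psi.

14.5 psi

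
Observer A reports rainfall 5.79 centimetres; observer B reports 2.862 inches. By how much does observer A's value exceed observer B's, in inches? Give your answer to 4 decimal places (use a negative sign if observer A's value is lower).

observer A: 5.79 cm = 2.279528 in.
Difference: 2.279528 − 2.862000 = -0.5825 in.

-0.5825 in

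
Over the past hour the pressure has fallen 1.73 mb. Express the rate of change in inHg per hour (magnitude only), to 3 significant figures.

0.0511 inHg per hour

1.73 mb / 1 h × 0.02953 inHg/mb = 0.0511 inHg/h.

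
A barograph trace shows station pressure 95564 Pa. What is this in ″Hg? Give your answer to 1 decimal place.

1 Pa = 0.0002953 inHg, so 95564 × 0.0002953 = 28.2 inHg.

28.2 inHg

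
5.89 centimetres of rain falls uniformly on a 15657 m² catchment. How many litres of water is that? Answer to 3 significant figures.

Depth: 5.89 cm × 10 = 58.9 mm.
1 mm over 1 m² is 1 L, so volume = 58.9 × 15657 = 922197.3 L ≈ 922000 L.

922000 litres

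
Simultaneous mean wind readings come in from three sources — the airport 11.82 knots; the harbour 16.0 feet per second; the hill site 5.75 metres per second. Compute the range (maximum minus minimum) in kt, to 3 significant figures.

the harbour: 16.0 ft/s = 9.4797 kt.
the hill site: 5.75 m/s = 11.1771 kt.
Spread: 11.8200 − 9.4797 = 2.34 kt.

2.34 kt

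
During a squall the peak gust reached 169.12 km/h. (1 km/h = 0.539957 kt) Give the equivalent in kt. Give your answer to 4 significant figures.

1 km/h = 0.539957 kt, so 169.12 × 0.539957 = 91.32 kt.

91.32 kt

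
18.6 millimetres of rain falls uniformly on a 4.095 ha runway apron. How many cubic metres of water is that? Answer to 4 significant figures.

761.7 cubic metres

Area: 4.095 ha = 40950 m².
1 mm over 1 m² is 1 L, so volume = 18.6 × 40950 = 761670 L = 761.7 m³.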